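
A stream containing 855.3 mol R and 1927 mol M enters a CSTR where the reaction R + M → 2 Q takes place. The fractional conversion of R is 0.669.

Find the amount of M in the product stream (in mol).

1350 mol

R reacted = 0.669 × 855.3 = 572.2 mol; ν_R = −1, so ξ = 572.2/1 = 572.2 mol.
Outlet amounts (n = n₀ + ν ξ):
  R: 855.3 − 1(572.2) = 283.1
  M: 1927 − 1(572.2) = 1355
  Q: 0 + 2(572.2) = 1144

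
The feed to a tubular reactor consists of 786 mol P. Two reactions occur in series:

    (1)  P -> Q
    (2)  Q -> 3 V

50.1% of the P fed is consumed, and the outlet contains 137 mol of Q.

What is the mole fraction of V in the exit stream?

Conversion of P: P consumed = 1ξ₁ = 0.501 × 786 → ξ₁ = 393.8 mol.
Q balance: n_Q = 0 + 1ξ₁ − 1ξ₂ = 137 → ξ₂ = (1·393.8 − 137)/1 = 256.8 mol.
Outlet amounts (n = n₀ + Σ ν·ξ):
  P: 786 − 1(393.8) = 392.2
  Q: 0 + 1(393.8) − 1(256.8) = 137
  V: 0 + 3(256.8) = 770.4
Total out = 1300 mol; y_V = 770.4 / 1300 = 0.5928.

0.593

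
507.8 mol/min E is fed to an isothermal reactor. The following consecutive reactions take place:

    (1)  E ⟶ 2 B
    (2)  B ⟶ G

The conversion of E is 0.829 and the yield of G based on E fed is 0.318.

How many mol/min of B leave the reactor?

680 mol/min

Conversion of E: E consumed = 1ξ₁ = 0.829 × 507.8 → ξ₁ = 421 mol/min.
Yield of G: 1ξ₂ / 507.8 = 0.318 → ξ₂ = 161.5 mol/min.
Outlet amounts (n = n₀ + Σ ν·ξ):
  E: 507.8 − 1(421) = 86.83
  B: 0 + 2(421) − 1(161.5) = 680.5
  G: 0 + 1(161.5) = 161.5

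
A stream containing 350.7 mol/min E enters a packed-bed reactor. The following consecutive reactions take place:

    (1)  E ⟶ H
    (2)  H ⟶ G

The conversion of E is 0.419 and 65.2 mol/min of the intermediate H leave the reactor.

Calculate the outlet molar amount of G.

81.7 mol/min

Conversion of E: E consumed = 1ξ₁ = 0.419 × 350.7 → ξ₁ = 146.9 mol/min.
H balance: n_H = 0 + 1ξ₁ − 1ξ₂ = 65.2 → ξ₂ = (1·146.9 − 65.2)/1 = 81.74 mol/min.
Outlet amounts (n = n₀ + Σ ν·ξ):
  E: 350.7 − 1(146.9) = 203.8
  H: 0 + 1(146.9) − 1(81.74) = 65.2
  G: 0 + 1(81.74) = 81.74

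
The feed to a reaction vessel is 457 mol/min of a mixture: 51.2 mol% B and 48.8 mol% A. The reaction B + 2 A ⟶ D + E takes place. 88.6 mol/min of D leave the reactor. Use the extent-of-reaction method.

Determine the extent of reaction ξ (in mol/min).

For D: n = n₀ + 1ξ → 88.6 = 0 + 1ξ, giving ξ = 88.6 mol/min.
Outlet amounts (n = n₀ + ν ξ):
  B: 234 − 1(88.6) = 145.4
  A: 223 − 2(88.6) = 45.82
  D: 0 + 1(88.6) = 88.6
  E: 0 + 1(88.6) = 88.6

ξ = 88.6 mol/min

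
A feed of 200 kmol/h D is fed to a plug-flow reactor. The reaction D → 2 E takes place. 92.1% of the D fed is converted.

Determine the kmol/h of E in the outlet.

D reacted = 0.921 × 200 = 184.2 kmol/h; ν_D = −1, so ξ = 184.2/1 = 184.2 kmol/h.
Outlet amounts (n = n₀ + ν ξ):
  D: 200 − 1(184.2) = 15.8
  E: 0 + 2(184.2) = 368.4

368 kmol/h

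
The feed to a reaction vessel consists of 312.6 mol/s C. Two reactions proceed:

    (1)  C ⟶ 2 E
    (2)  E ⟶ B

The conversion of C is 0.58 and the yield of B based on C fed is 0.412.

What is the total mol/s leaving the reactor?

494 mol/s

Conversion of C: C consumed = 1ξ₁ = 0.58 × 312.6 → ξ₁ = 181.3 mol/s.
Yield of B: 1ξ₂ / 312.6 = 0.412 → ξ₂ = 128.8 mol/s.
Outlet amounts (n = n₀ + Σ ν·ξ):
  C: 312.6 − 1(181.3) = 131.3
  E: 0 + 2(181.3) − 1(128.8) = 233.8
  B: 0 + 1(128.8) = 128.8
Total out = 131.3 + 233.8 + 128.8 = 493.9 mol/s.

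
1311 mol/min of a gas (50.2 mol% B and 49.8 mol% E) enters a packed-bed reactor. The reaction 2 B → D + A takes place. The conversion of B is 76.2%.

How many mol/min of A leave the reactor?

B reacted = 0.762 × 658.1 = 501.5 mol/min; ν_B = −2, so ξ = 501.5/2 = 250.7 mol/min.
Outlet amounts (n = n₀ + ν ξ):
  B: 658.1 − 2(250.7) = 156.6
  D: 0 + 1(250.7) = 250.7
  A: 0 + 1(250.7) = 250.7
  E: 652.9 (inert)

251 mol/min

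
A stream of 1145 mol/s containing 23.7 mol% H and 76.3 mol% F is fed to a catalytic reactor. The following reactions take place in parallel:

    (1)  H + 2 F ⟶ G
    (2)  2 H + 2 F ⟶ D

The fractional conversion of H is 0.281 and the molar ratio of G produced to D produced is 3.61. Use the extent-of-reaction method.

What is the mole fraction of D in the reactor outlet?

Conversion of H: H consumed = 0.281 × 271.4 = 76.25 mol/s = 1ξ₁ + 2ξ₂.
Selectivity: 1ξ₁ / (1ξ₂) = 3.61 → ξ₁ = 3.61 ξ₂.
Substitute: (1·3.61 + 2) ξ₂ = 76.25 → ξ₂ = 13.59 mol/s, ξ₁ = 49.07 mol/s.
Outlet amounts (n = n₀ + Σ ν·ξ):
  H: 271.4 − 1(49.07) − 2(13.59) = 195.1
  F: 873.6 − 2(49.07) − 2(13.59) = 748.3
  G: 0 + 1(49.07) = 49.07
  D: 0 + 1(13.59) = 13.59
Total out = 1006 mol/s; y_D = 13.59 / 1006 = 0.01351.

0.0135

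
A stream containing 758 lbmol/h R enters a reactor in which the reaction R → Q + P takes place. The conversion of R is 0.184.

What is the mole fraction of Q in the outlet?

0.155

R reacted = 0.184 × 758 = 139.5 lbmol/h; ν_R = −1, so ξ = 139.5/1 = 139.5 lbmol/h.
Outlet amounts (n = n₀ + ν ξ):
  R: 758 − 1(139.5) = 618.5
  Q: 0 + 1(139.5) = 139.5
  P: 0 + 1(139.5) = 139.5
Total out = 897.5 lbmol/h; y_Q = 139.5 / 897.5 = 0.1554.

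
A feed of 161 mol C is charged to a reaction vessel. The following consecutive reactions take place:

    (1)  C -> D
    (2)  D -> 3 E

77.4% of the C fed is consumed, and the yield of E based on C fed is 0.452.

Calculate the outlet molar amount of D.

Conversion of C: C consumed = 1ξ₁ = 0.774 × 161 → ξ₁ = 124.6 mol.
Yield of E: 3ξ₂ / 161 = 0.452 → ξ₂ = 24.26 mol.
Outlet amounts (n = n₀ + Σ ν·ξ):
  C: 161 − 1(124.6) = 36.39
  D: 0 + 1(124.6) − 1(24.26) = 100.4
  E: 0 + 3(24.26) = 72.77

100 mol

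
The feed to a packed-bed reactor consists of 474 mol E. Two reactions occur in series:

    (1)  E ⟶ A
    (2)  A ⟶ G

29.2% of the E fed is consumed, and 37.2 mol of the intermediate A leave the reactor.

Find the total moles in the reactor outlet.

474 mol

Conversion of E: E consumed = 1ξ₁ = 0.292 × 474 → ξ₁ = 138.4 mol.
A balance: n_A = 0 + 1ξ₁ − 1ξ₂ = 37.2 → ξ₂ = (1·138.4 − 37.2)/1 = 101.2 mol.
Outlet amounts (n = n₀ + Σ ν·ξ):
  E: 474 − 1(138.4) = 335.6
  A: 0 + 1(138.4) − 1(101.2) = 37.2
  G: 0 + 1(101.2) = 101.2
Total out = 335.6 + 37.2 + 101.2 = 474 mol.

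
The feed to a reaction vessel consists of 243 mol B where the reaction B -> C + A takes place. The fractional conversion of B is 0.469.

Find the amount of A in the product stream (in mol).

114 mol

B reacted = 0.469 × 243 = 114 mol; ν_B = −1, so ξ = 114/1 = 114 mol.
Outlet amounts (n = n₀ + ν ξ):
  B: 243 − 1(114) = 129
  C: 0 + 1(114) = 114
  A: 0 + 1(114) = 114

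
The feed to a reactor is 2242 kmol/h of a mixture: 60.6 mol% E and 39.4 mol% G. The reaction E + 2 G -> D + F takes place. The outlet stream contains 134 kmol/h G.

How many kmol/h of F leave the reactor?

For G: n = n₀ − 2ξ → 134 = 883.3 − 2ξ, giving ξ = 374.7 kmol/h.
Outlet amounts (n = n₀ + ν ξ):
  E: 1359 − 1(374.7) = 984
  G: 883.3 − 2(374.7) = 134
  D: 0 + 1(374.7) = 374.7
  F: 0 + 1(374.7) = 374.7

375 kmol/h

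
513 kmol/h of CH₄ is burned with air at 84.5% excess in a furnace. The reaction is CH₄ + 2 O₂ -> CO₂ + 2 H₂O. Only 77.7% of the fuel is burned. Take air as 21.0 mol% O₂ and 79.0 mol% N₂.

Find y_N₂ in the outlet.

Stoichiometric O₂ = 2 × 513 = 1026 kmol/h; O₂ fed = 1026 × 1.845 = 1893 kmol/h.
N₂ fed = 1893 × 79/21 = 7121 kmol/h.
Fuel reacted = 0.777 × 513 → ξ = 398.6 kmol/h.
Outlet (n = n₀ + ν ξ):
  CH₄: 513 − 1(398.6) = 114.4
  O₂: 1893 − 2(398.6) = 1096
  N₂: 7121 (inert)
  CO₂: 0 + 1(398.6) = 398.6
  H₂O: 0 + 2(398.6) = 797.2
Total out = 9527 kmol/h; y_N₂ = 7121 / 9527 = 0.7475.

0.747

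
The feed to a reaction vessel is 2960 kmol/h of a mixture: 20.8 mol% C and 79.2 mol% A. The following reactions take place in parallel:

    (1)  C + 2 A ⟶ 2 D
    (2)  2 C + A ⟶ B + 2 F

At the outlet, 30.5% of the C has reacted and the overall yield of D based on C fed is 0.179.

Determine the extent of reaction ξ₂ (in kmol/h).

ξ₂ = 66.3 kmol/h

Yield of D: 2ξ₁ / 615.7 = 0.179 → ξ₁ = 55.1 kmol/h.
Conversion of C: 1ξ₁ + 2ξ₂ = 0.305 × 615.7 = 187.8 → ξ₂ = 66.34 kmol/h.
Outlet amounts (n = n₀ + Σ ν·ξ):
  C: 615.7 − 1(55.1) − 2(66.34) = 427.9
  A: 2344 − 2(55.1) − 1(66.34) = 2168
  D: 0 + 2(55.1) = 110.2
  B: 0 + 1(66.34) = 66.34
  F: 0 + 2(66.34) = 132.7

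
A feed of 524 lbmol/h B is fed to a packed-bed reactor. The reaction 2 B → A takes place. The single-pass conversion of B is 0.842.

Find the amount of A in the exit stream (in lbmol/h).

B reacted = 0.842 × 524 = 441.2 lbmol/h; ν_B = −2, so ξ = 441.2/2 = 220.6 lbmol/h.
Outlet amounts (n = n₀ + ν ξ):
  B: 524 − 2(220.6) = 82.79
  A: 0 + 1(220.6) = 220.6

221 lbmol/h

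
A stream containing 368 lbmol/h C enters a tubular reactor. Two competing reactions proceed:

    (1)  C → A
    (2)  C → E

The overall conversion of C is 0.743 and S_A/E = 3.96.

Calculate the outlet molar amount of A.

Conversion of C: C consumed = 0.743 × 368 = 273.4 lbmol/h = 1ξ₁ + 1ξ₂.
Selectivity: 1ξ₁ / (1ξ₂) = 3.96 → ξ₁ = 3.96 ξ₂.
Substitute: (1·3.96 + 1) ξ₂ = 273.4 → ξ₂ = 55.13 lbmol/h, ξ₁ = 218.3 lbmol/h.
Outlet amounts (n = n₀ + Σ ν·ξ):
  C: 368 − 1(218.3) − 1(55.13) = 94.58
  A: 0 + 1(218.3) = 218.3
  E: 0 + 1(55.13) = 55.13

218 lbmol/h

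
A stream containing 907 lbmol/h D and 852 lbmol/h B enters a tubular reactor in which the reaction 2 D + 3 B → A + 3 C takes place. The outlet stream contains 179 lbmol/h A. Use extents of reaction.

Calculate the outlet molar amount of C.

For A: n = n₀ + 1ξ → 179 = 0 + 1ξ, giving ξ = 179 lbmol/h.
Outlet amounts (n = n₀ + ν ξ):
  D: 907 − 2(179) = 549
  B: 852 − 3(179) = 315
  A: 0 + 1(179) = 179
  C: 0 + 3(179) = 537

537 lbmol/h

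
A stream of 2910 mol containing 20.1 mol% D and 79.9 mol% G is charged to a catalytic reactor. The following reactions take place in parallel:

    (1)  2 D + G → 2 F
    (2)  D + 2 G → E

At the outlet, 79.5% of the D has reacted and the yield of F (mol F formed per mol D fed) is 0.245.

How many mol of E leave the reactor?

322 mol

Yield of F: 2ξ₁ / 584.9 = 0.245 → ξ₁ = 71.65 mol.
Conversion of D: 2ξ₁ + 1ξ₂ = 0.795 × 584.9 = 465 → ξ₂ = 321.7 mol.
Outlet amounts (n = n₀ + Σ ν·ξ):
  D: 584.9 − 2(71.65) − 1(321.7) = 119.9
  G: 2325 − 1(71.65) − 2(321.7) = 1610
  F: 0 + 2(71.65) = 143.3
  E: 0 + 1(321.7) = 321.7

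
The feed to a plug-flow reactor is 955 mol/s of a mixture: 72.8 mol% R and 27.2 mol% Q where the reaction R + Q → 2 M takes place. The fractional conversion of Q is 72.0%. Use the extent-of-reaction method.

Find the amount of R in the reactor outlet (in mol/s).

Q reacted = 0.72 × 259.8 = 187 mol/s; ν_Q = −1, so ξ = 187/1 = 187 mol/s.
Outlet amounts (n = n₀ + ν ξ):
  R: 695.2 − 1(187) = 508.2
  Q: 259.8 − 1(187) = 72.73
  M: 0 + 2(187) = 374.1

508 mol/s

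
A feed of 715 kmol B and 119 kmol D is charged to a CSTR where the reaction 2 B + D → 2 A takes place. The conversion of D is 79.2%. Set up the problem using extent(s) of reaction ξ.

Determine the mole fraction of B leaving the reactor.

D reacted = 0.792 × 119 = 94.25 kmol; ν_D = −1, so ξ = 94.25/1 = 94.25 kmol.
Outlet amounts (n = n₀ + ν ξ):
  B: 715 − 2(94.25) = 526.5
  D: 119 − 1(94.25) = 24.75
  A: 0 + 2(94.25) = 188.5
Total out = 739.8 kmol; y_B = 526.5 / 739.8 = 0.7117.

0.712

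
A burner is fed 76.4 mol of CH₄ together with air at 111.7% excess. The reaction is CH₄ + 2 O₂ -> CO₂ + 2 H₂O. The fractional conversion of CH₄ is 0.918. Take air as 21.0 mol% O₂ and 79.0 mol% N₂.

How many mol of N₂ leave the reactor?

1220 mol

Stoichiometric O₂ = 2 × 76.4 = 152.8 mol; O₂ fed = 152.8 × 2.117 = 323.5 mol.
N₂ fed = 323.5 × 79/21 = 1217 mol.
Fuel reacted = 0.918 × 76.4 → ξ = 70.14 mol.
Outlet (n = n₀ + ν ξ):
  CH₄: 76.4 − 1(70.14) = 6.265
  O₂: 323.5 − 2(70.14) = 183.2
  N₂: 1217 (inert)
  CO₂: 0 + 1(70.14) = 70.14
  H₂O: 0 + 2(70.14) = 140.3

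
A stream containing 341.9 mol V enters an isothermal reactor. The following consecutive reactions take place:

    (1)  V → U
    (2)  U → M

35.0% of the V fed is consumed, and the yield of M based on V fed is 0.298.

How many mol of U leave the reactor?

Conversion of V: V consumed = 1ξ₁ = 0.35 × 341.9 → ξ₁ = 119.7 mol.
Yield of M: 1ξ₂ / 341.9 = 0.298 → ξ₂ = 101.9 mol.
Outlet amounts (n = n₀ + Σ ν·ξ):
  V: 341.9 − 1(119.7) = 222.2
  U: 0 + 1(119.7) − 1(101.9) = 17.78
  M: 0 + 1(101.9) = 101.9

17.8 mol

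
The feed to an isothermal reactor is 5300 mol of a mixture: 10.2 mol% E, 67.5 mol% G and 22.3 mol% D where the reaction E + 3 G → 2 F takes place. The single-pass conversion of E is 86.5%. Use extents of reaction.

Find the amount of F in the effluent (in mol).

E reacted = 0.865 × 540.6 = 467.6 mol; ν_E = −1, so ξ = 467.6/1 = 467.6 mol.
Outlet amounts (n = n₀ + ν ξ):
  E: 540.6 − 1(467.6) = 72.98
  G: 3578 − 3(467.6) = 2175
  F: 0 + 2(467.6) = 935.2
  D: 1182 (inert)

935 mol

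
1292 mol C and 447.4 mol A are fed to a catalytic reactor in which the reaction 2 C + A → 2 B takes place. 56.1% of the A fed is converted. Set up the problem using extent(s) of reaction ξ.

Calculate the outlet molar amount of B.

502 mol

A reacted = 0.561 × 447.4 = 251 mol; ν_A = −1, so ξ = 251/1 = 251 mol.
Outlet amounts (n = n₀ + ν ξ):
  C: 1292 − 2(251) = 790
  A: 447.4 − 1(251) = 196.4
  B: 0 + 2(251) = 502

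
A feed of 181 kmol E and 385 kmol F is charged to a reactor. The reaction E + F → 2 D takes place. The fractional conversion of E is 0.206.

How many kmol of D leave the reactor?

74.6 kmol

E reacted = 0.206 × 181 = 37.29 kmol; ν_E = −1, so ξ = 37.29/1 = 37.29 kmol.
Outlet amounts (n = n₀ + ν ξ):
  E: 181 − 1(37.29) = 143.7
  F: 385 − 1(37.29) = 347.7
  D: 0 + 2(37.29) = 74.57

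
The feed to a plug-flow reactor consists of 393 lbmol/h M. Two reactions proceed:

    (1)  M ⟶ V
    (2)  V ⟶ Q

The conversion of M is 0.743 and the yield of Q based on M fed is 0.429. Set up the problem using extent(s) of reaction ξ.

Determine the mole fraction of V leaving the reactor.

0.314

Conversion of M: M consumed = 1ξ₁ = 0.743 × 393 → ξ₁ = 292 lbmol/h.
Yield of Q: 1ξ₂ / 393 = 0.429 → ξ₂ = 168.6 lbmol/h.
Outlet amounts (n = n₀ + Σ ν·ξ):
  M: 393 − 1(292) = 101
  V: 0 + 1(292) − 1(168.6) = 123.4
  Q: 0 + 1(168.6) = 168.6
Total out = 393 lbmol/h; y_V = 123.4 / 393 = 0.314.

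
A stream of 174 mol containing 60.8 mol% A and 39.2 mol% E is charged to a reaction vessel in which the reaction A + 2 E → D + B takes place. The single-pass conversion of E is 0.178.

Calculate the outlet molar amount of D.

6.07 mol

E reacted = 0.178 × 68.21 = 12.14 mol; ν_E = −2, so ξ = 12.14/2 = 6.071 mol.
Outlet amounts (n = n₀ + ν ξ):
  A: 105.8 − 1(6.071) = 99.72
  E: 68.21 − 2(6.071) = 56.07
  D: 0 + 1(6.071) = 6.071
  B: 0 + 1(6.071) = 6.071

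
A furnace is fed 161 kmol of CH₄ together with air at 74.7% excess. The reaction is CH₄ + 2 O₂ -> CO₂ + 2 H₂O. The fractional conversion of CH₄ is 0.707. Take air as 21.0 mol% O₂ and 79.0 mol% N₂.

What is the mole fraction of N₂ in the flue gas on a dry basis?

0.81

Stoichiometric O₂ = 2 × 161 = 322 kmol; O₂ fed = 322 × 1.747 = 562.5 kmol.
N₂ fed = 562.5 × 79/21 = 2116 kmol.
Fuel reacted = 0.707 × 161 → ξ = 113.8 kmol.
Outlet (n = n₀ + ν ξ):
  CH₄: 161 − 1(113.8) = 47.17
  O₂: 562.5 − 2(113.8) = 334.9
  N₂: 2116 (inert)
  CO₂: 0 + 1(113.8) = 113.8
  H₂O: 0 + 2(113.8) = 227.7
Dry total = 2612 kmol; y_N₂ (dry) = 2116 / 2612 = 0.8102.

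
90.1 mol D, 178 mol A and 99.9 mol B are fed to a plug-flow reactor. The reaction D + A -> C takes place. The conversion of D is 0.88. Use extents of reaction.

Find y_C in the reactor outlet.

0.275

D reacted = 0.88 × 90.1 = 79.29 mol; ν_D = −1, so ξ = 79.29/1 = 79.29 mol.
Outlet amounts (n = n₀ + ν ξ):
  D: 90.1 − 1(79.29) = 10.81
  A: 178 − 1(79.29) = 98.71
  C: 0 + 1(79.29) = 79.29
  B: 99.9 (inert)
Total out = 288.7 mol; y_C = 79.29 / 288.7 = 0.2746.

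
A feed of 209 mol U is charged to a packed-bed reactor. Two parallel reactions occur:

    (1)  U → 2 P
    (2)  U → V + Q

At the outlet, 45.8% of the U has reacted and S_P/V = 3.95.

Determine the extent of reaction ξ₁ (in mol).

ξ₁ = 63.5 mol

Conversion of U: U consumed = 0.458 × 209 = 95.72 mol = 1ξ₁ + 1ξ₂.
Selectivity: 2ξ₁ / (1ξ₂) = 3.95 → ξ₁ = 1.975 ξ₂.
Substitute: (1·1.975 + 1) ξ₂ = 95.72 → ξ₂ = 32.18 mol, ξ₁ = 63.55 mol.
Outlet amounts (n = n₀ + Σ ν·ξ):
  U: 209 − 1(63.55) − 1(32.18) = 113.3
  P: 0 + 2(63.55) = 127.1
  V: 0 + 1(32.18) = 32.18
  Q: 0 + 1(32.18) = 32.18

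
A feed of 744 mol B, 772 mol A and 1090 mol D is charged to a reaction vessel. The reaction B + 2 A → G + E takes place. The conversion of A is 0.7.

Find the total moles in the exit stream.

A reacted = 0.7 × 772 = 540.4 mol; ν_A = −2, so ξ = 540.4/2 = 270.2 mol.
Outlet amounts (n = n₀ + ν ξ):
  B: 744 − 1(270.2) = 473.8
  A: 772 − 2(270.2) = 231.6
  G: 0 + 1(270.2) = 270.2
  E: 0 + 1(270.2) = 270.2
  D: 1090 (inert)
Total out = 473.8 + 231.6 + 270.2 + 270.2 + 1090 = 2336 mol.

2340 mol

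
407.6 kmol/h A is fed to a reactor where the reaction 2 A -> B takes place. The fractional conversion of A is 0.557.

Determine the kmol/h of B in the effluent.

A reacted = 0.557 × 407.6 = 227 kmol/h; ν_A = −2, so ξ = 227/2 = 113.5 kmol/h.
Outlet amounts (n = n₀ + ν ξ):
  A: 407.6 − 2(113.5) = 180.6
  B: 0 + 1(113.5) = 113.5

114 kmol/h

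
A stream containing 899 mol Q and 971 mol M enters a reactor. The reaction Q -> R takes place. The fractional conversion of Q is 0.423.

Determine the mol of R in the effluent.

Q reacted = 0.423 × 899 = 380.3 mol; ν_Q = −1, so ξ = 380.3/1 = 380.3 mol.
Outlet amounts (n = n₀ + ν ξ):
  Q: 899 − 1(380.3) = 518.7
  R: 0 + 1(380.3) = 380.3
  M: 971 (inert)

380 mol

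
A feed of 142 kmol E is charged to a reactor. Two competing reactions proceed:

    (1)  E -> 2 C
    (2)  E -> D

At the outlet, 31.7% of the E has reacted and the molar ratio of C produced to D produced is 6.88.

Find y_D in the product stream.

Conversion of E: E consumed = 0.317 × 142 = 45.01 kmol = 1ξ₁ + 1ξ₂.
Selectivity: 2ξ₁ / (1ξ₂) = 6.88 → ξ₁ = 3.44 ξ₂.
Substitute: (1·3.44 + 1) ξ₂ = 45.01 → ξ₂ = 10.14 kmol, ξ₁ = 34.88 kmol.
Outlet amounts (n = n₀ + Σ ν·ξ):
  E: 142 − 1(34.88) − 1(10.14) = 96.99
  C: 0 + 2(34.88) = 69.75
  D: 0 + 1(10.14) = 10.14
Total out = 176.9 kmol; y_D = 10.14 / 176.9 = 0.05732.

0.0573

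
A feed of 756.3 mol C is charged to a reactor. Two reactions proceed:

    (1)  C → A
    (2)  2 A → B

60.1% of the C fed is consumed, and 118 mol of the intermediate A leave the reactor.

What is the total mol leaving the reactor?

588 mol

Conversion of C: C consumed = 1ξ₁ = 0.601 × 756.3 → ξ₁ = 454.5 mol.
A balance: n_A = 0 + 1ξ₁ − 2ξ₂ = 118 → ξ₂ = (1·454.5 − 118)/2 = 168.3 mol.
Outlet amounts (n = n₀ + Σ ν·ξ):
  C: 756.3 − 1(454.5) = 301.8
  A: 0 + 1(454.5) − 2(168.3) = 118
  B: 0 + 1(168.3) = 168.3
Total out = 301.8 + 118 + 168.3 = 588 mol.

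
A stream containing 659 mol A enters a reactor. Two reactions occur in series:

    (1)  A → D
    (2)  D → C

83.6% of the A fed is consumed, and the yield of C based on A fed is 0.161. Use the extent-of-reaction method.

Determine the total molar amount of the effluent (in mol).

Conversion of A: A consumed = 1ξ₁ = 0.836 × 659 → ξ₁ = 550.9 mol.
Yield of C: 1ξ₂ / 659 = 0.161 → ξ₂ = 106.1 mol.
Outlet amounts (n = n₀ + Σ ν·ξ):
  A: 659 − 1(550.9) = 108.1
  D: 0 + 1(550.9) − 1(106.1) = 444.8
  C: 0 + 1(106.1) = 106.1
Total out = 108.1 + 444.8 + 106.1 = 659 mol.

659 mol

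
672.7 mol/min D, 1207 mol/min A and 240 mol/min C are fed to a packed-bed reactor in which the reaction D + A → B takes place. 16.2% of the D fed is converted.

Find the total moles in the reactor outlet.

2010 mol/min

D reacted = 0.162 × 672.7 = 109 mol/min; ν_D = −1, so ξ = 109/1 = 109 mol/min.
Outlet amounts (n = n₀ + ν ξ):
  D: 672.7 − 1(109) = 563.7
  A: 1207 − 1(109) = 1098
  B: 0 + 1(109) = 109
  C: 240 (inert)
Total out = 563.7 + 1098 + 109 + 240 = 2011 mol/min.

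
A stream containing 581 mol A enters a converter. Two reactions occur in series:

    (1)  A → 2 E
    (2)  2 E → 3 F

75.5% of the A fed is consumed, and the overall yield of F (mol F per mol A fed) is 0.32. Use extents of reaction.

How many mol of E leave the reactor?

753 mol

Conversion of A: A consumed = 1ξ₁ = 0.755 × 581 → ξ₁ = 438.7 mol.
Yield of F: 3ξ₂ / 581 = 0.32 → ξ₂ = 61.97 mol.
Outlet amounts (n = n₀ + Σ ν·ξ):
  A: 581 − 1(438.7) = 142.3
  E: 0 + 2(438.7) − 2(61.97) = 753.4
  F: 0 + 3(61.97) = 185.9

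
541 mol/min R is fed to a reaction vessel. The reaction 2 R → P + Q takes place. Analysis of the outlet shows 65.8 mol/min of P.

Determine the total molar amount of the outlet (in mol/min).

541 mol/min

For P: n = n₀ + 1ξ → 65.8 = 0 + 1ξ, giving ξ = 65.8 mol/min.
Outlet amounts (n = n₀ + ν ξ):
  R: 541 − 2(65.8) = 409.4
  P: 0 + 1(65.8) = 65.8
  Q: 0 + 1(65.8) = 65.8
Total out = 409.4 + 65.8 + 65.8 = 541 mol/min.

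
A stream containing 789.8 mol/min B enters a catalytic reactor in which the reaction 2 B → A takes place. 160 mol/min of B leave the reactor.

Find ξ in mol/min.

ξ = 315 mol/min

For B: n = n₀ − 2ξ → 160 = 789.8 − 2ξ, giving ξ = 314.9 mol/min.
Outlet amounts (n = n₀ + ν ξ):
  B: 789.8 − 2(314.9) = 160
  A: 0 + 1(314.9) = 314.9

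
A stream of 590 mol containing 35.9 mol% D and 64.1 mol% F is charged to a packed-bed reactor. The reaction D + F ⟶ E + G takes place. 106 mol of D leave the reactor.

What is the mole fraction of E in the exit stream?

For D: n = n₀ − 1ξ → 106 = 211.8 − 1ξ, giving ξ = 105.8 mol.
Outlet amounts (n = n₀ + ν ξ):
  D: 211.8 − 1(105.8) = 106
  F: 378.2 − 1(105.8) = 272.4
  E: 0 + 1(105.8) = 105.8
  G: 0 + 1(105.8) = 105.8
Total out = 590 mol; y_E = 105.8 / 590 = 0.1793.

0.179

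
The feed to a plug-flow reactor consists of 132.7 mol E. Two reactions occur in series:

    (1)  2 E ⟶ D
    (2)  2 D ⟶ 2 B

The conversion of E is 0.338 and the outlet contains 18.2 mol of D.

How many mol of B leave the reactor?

Conversion of E: E consumed = 2ξ₁ = 0.338 × 132.7 → ξ₁ = 22.43 mol.
D balance: n_D = 0 + 1ξ₁ − 2ξ₂ = 18.2 → ξ₂ = (1·22.43 − 18.2)/2 = 2.113 mol.
Outlet amounts (n = n₀ + Σ ν·ξ):
  E: 132.7 − 2(22.43) = 87.85
  D: 0 + 1(22.43) − 2(2.113) = 18.2
  B: 0 + 2(2.113) = 4.226

4.23 mol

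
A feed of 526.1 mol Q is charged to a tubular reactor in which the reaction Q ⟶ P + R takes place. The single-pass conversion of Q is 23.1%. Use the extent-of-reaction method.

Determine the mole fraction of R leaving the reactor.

0.188

Q reacted = 0.231 × 526.1 = 121.5 mol; ν_Q = −1, so ξ = 121.5/1 = 121.5 mol.
Outlet amounts (n = n₀ + ν ξ):
  Q: 526.1 − 1(121.5) = 404.6
  P: 0 + 1(121.5) = 121.5
  R: 0 + 1(121.5) = 121.5
Total out = 647.6 mol; y_R = 121.5 / 647.6 = 0.1877.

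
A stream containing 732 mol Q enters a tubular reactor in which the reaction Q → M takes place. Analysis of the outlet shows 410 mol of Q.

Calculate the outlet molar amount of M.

322 mol

For Q: n = n₀ − 1ξ → 410 = 732 − 1ξ, giving ξ = 322 mol.
Outlet amounts (n = n₀ + ν ξ):
  Q: 732 − 1(322) = 410
  M: 0 + 1(322) = 322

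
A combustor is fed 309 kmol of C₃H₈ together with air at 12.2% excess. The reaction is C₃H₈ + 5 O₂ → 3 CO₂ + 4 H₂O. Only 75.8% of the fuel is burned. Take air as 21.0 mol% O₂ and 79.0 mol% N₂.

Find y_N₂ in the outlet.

Stoichiometric O₂ = 5 × 309 = 1545 kmol; O₂ fed = 1545 × 1.122 = 1733 kmol.
N₂ fed = 1733 × 79/21 = 6521 kmol.
Fuel reacted = 0.758 × 309 → ξ = 234.2 kmol.
Outlet (n = n₀ + ν ξ):
  C₃H₈: 309 − 1(234.2) = 74.78
  O₂: 1733 − 5(234.2) = 562.4
  N₂: 6521 (inert)
  CO₂: 0 + 3(234.2) = 702.7
  H₂O: 0 + 4(234.2) = 936.9
Total out = 8798 kmol; y_N₂ = 6521 / 8798 = 0.7412.

0.741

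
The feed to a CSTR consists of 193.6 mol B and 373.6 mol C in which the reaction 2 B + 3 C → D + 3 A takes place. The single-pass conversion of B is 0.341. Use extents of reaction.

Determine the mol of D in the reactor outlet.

33 mol

B reacted = 0.341 × 193.6 = 66.02 mol; ν_B = −2, so ξ = 66.02/2 = 33.01 mol.
Outlet amounts (n = n₀ + ν ξ):
  B: 193.6 − 2(33.01) = 127.6
  C: 373.6 − 3(33.01) = 274.6
  D: 0 + 1(33.01) = 33.01
  A: 0 + 3(33.01) = 99.03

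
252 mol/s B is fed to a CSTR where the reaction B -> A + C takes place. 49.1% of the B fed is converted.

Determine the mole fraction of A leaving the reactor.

B reacted = 0.491 × 252 = 123.7 mol/s; ν_B = −1, so ξ = 123.7/1 = 123.7 mol/s.
Outlet amounts (n = n₀ + ν ξ):
  B: 252 − 1(123.7) = 128.3
  A: 0 + 1(123.7) = 123.7
  C: 0 + 1(123.7) = 123.7
Total out = 375.7 mol/s; y_A = 123.7 / 375.7 = 0.3293.

0.329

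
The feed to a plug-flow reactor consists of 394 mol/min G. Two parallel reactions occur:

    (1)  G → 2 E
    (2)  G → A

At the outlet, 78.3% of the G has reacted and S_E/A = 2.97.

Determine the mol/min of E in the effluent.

369 mol/min

Conversion of G: G consumed = 0.783 × 394 = 308.5 mol/min = 1ξ₁ + 1ξ₂.
Selectivity: 2ξ₁ / (1ξ₂) = 2.97 → ξ₁ = 1.485 ξ₂.
Substitute: (1·1.485 + 1) ξ₂ = 308.5 → ξ₂ = 124.1 mol/min, ξ₁ = 184.4 mol/min.
Outlet amounts (n = n₀ + Σ ν·ξ):
  G: 394 − 1(184.4) − 1(124.1) = 85.5
  E: 0 + 2(184.4) = 368.7
  A: 0 + 1(124.1) = 124.1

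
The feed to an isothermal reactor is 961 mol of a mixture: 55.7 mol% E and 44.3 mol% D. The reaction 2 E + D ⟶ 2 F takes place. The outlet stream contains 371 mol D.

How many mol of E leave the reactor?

426 mol

For D: n = n₀ − 1ξ → 371 = 425.7 − 1ξ, giving ξ = 54.72 mol.
Outlet amounts (n = n₀ + ν ξ):
  E: 535.3 − 2(54.72) = 425.8
  D: 425.7 − 1(54.72) = 371
  F: 0 + 2(54.72) = 109.4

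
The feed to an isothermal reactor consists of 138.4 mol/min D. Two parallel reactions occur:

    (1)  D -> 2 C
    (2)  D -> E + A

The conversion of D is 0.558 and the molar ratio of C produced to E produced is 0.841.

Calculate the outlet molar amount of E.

Conversion of D: D consumed = 0.558 × 138.4 = 77.23 mol/min = 1ξ₁ + 1ξ₂.
Selectivity: 2ξ₁ / (1ξ₂) = 0.841 → ξ₁ = 0.4205 ξ₂.
Substitute: (1·0.4205 + 1) ξ₂ = 77.23 → ξ₂ = 54.37 mol/min, ξ₁ = 22.86 mol/min.
Outlet amounts (n = n₀ + Σ ν·ξ):
  D: 138.4 − 1(22.86) − 1(54.37) = 61.17
  C: 0 + 2(22.86) = 45.72
  E: 0 + 1(54.37) = 54.37
  A: 0 + 1(54.37) = 54.37

54.4 mol/min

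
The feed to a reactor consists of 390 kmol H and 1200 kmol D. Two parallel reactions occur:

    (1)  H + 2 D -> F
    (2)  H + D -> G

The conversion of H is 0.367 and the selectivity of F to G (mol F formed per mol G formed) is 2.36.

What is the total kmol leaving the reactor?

Conversion of H: H consumed = 0.367 × 390 = 143.1 kmol = 1ξ₁ + 1ξ₂.
Selectivity: 1ξ₁ / (1ξ₂) = 2.36 → ξ₁ = 2.36 ξ₂.
Substitute: (1·2.36 + 1) ξ₂ = 143.1 → ξ₂ = 42.6 kmol, ξ₁ = 100.5 kmol.
Outlet amounts (n = n₀ + Σ ν·ξ):
  H: 390 − 1(100.5) − 1(42.6) = 246.9
  D: 1200 − 2(100.5) − 1(42.6) = 956.3
  F: 0 + 1(100.5) = 100.5
  G: 0 + 1(42.6) = 42.6
Total out = 246.9 + 956.3 + 100.5 + 42.6 = 1346 kmol.

1350 kmol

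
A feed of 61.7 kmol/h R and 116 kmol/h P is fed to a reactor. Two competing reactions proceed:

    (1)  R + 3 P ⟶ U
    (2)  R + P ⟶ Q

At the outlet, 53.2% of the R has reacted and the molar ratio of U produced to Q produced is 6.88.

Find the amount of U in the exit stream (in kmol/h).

28.7 kmol/h

Conversion of R: R consumed = 0.532 × 61.7 = 32.82 kmol/h = 1ξ₁ + 1ξ₂.
Selectivity: 1ξ₁ / (1ξ₂) = 6.88 → ξ₁ = 6.88 ξ₂.
Substitute: (1·6.88 + 1) ξ₂ = 32.82 → ξ₂ = 4.166 kmol/h, ξ₁ = 28.66 kmol/h.
Outlet amounts (n = n₀ + Σ ν·ξ):
  R: 61.7 − 1(28.66) − 1(4.166) = 28.88
  P: 116 − 3(28.66) − 1(4.166) = 25.86
  U: 0 + 1(28.66) = 28.66
  Q: 0 + 1(4.166) = 4.166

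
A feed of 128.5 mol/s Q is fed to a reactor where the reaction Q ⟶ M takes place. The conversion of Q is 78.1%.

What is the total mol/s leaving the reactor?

128 mol/s

Q reacted = 0.781 × 128.5 = 100.4 mol/s; ν_Q = −1, so ξ = 100.4/1 = 100.4 mol/s.
Outlet amounts (n = n₀ + ν ξ):
  Q: 128.5 − 1(100.4) = 28.14
  M: 0 + 1(100.4) = 100.4
Total out = 28.14 + 100.4 = 128.5 mol/s.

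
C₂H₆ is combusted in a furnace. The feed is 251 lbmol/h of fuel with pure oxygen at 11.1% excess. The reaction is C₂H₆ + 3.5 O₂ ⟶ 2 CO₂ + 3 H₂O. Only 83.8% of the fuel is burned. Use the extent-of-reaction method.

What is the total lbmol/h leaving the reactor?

Stoichiometric O₂ = 3.5 × 251 = 878.5 lbmol/h; O₂ fed = 878.5 × 1.111 = 976 lbmol/h.
Fuel reacted = 0.838 × 251 → ξ = 210.3 lbmol/h.
Outlet (n = n₀ + ν ξ):
  C₂H₆: 251 − 1(210.3) = 40.66
  O₂: 976 − 3.5(210.3) = 239.8
  CO₂: 0 + 2(210.3) = 420.7
  H₂O: 0 + 3(210.3) = 631
Total out = 40.66 + 239.8 + 420.7 + 631 = 1332 lbmol/h.

1330 lbmol/h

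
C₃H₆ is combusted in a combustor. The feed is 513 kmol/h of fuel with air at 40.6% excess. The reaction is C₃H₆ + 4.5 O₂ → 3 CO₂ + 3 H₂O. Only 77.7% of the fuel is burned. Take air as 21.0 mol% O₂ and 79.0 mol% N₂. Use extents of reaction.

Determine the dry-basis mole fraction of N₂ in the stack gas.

0.816

Stoichiometric O₂ = 4.5 × 513 = 2308 kmol/h; O₂ fed = 2308 × 1.406 = 3246 kmol/h.
N₂ fed = 3246 × 79/21 = 12210 kmol/h.
Fuel reacted = 0.777 × 513 → ξ = 398.6 kmol/h.
Outlet (n = n₀ + ν ξ):
  C₃H₆: 513 − 1(398.6) = 114.4
  O₂: 3246 − 4.5(398.6) = 1452
  N₂: 12210 (inert)
  CO₂: 0 + 3(398.6) = 1196
  H₂O: 0 + 3(398.6) = 1196
Dry total = 14970 kmol/h; y_N₂ (dry) = 12210 / 14970 = 0.8155.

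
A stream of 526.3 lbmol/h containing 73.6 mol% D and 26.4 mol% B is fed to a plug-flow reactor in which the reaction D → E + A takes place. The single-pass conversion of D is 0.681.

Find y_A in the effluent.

D reacted = 0.681 × 387.4 = 263.8 lbmol/h; ν_D = −1, so ξ = 263.8/1 = 263.8 lbmol/h.
Outlet amounts (n = n₀ + ν ξ):
  D: 387.4 − 1(263.8) = 123.6
  E: 0 + 1(263.8) = 263.8
  A: 0 + 1(263.8) = 263.8
  B: 138.9 (inert)
Total out = 790.1 lbmol/h; y_A = 263.8 / 790.1 = 0.3339.

0.334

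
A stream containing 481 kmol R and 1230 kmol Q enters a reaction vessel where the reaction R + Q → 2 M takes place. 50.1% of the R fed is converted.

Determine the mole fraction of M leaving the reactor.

R reacted = 0.501 × 481 = 241 kmol; ν_R = −1, so ξ = 241/1 = 241 kmol.
Outlet amounts (n = n₀ + ν ξ):
  R: 481 − 1(241) = 240
  Q: 1230 − 1(241) = 989
  M: 0 + 2(241) = 482
Total out = 1711 kmol; y_M = 482 / 1711 = 0.2817.

0.282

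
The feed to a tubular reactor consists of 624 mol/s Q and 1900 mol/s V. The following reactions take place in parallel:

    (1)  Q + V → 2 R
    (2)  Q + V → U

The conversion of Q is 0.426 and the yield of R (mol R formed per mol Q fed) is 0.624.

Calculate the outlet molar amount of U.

Yield of R: 2ξ₁ / 624 = 0.624 → ξ₁ = 194.7 mol/s.
Conversion of Q: 1ξ₁ + 1ξ₂ = 0.426 × 624 = 265.8 → ξ₂ = 71.14 mol/s.
Outlet amounts (n = n₀ + Σ ν·ξ):
  Q: 624 − 1(194.7) − 1(71.14) = 358.2
  V: 1900 − 1(194.7) − 1(71.14) = 1634
  R: 0 + 2(194.7) = 389.4
  U: 0 + 1(71.14) = 71.14

71.1 mol/s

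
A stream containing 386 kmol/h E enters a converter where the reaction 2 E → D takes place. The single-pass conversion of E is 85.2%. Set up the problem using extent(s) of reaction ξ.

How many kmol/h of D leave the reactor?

E reacted = 0.852 × 386 = 328.9 kmol/h; ν_E = −2, so ξ = 328.9/2 = 164.4 kmol/h.
Outlet amounts (n = n₀ + ν ξ):
  E: 386 − 2(164.4) = 57.13
  D: 0 + 1(164.4) = 164.4

164 kmol/h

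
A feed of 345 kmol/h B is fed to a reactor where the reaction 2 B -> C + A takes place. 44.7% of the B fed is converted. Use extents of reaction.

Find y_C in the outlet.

B reacted = 0.447 × 345 = 154.2 kmol/h; ν_B = −2, so ξ = 154.2/2 = 77.11 kmol/h.
Outlet amounts (n = n₀ + ν ξ):
  B: 345 − 2(77.11) = 190.8
  C: 0 + 1(77.11) = 77.11
  A: 0 + 1(77.11) = 77.11
Total out = 345 kmol/h; y_C = 77.11 / 345 = 0.2235.

0.224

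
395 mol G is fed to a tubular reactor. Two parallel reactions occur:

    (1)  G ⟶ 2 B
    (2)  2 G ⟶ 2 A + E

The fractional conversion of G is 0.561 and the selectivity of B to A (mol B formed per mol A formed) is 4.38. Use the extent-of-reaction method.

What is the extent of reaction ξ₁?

Conversion of G: G consumed = 0.561 × 395 = 221.6 mol = 1ξ₁ + 2ξ₂.
Selectivity: 2ξ₁ / (2ξ₂) = 4.38 → ξ₁ = 4.38 ξ₂.
Substitute: (1·4.38 + 2) ξ₂ = 221.6 → ξ₂ = 34.73 mol, ξ₁ = 152.1 mol.
Outlet amounts (n = n₀ + Σ ν·ξ):
  G: 395 − 1(152.1) − 2(34.73) = 173.4
  B: 0 + 2(152.1) = 304.3
  A: 0 + 2(34.73) = 69.47
  E: 0 + 1(34.73) = 34.73

ξ₁ = 152 mol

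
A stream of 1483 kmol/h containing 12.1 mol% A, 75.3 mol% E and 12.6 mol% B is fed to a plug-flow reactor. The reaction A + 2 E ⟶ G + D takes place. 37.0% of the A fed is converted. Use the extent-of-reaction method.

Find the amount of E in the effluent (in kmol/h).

984 kmol/h

A reacted = 0.37 × 179.4 = 66.39 kmol/h; ν_A = −1, so ξ = 66.39/1 = 66.39 kmol/h.
Outlet amounts (n = n₀ + ν ξ):
  A: 179.4 − 1(66.39) = 113
  E: 1117 − 2(66.39) = 983.9
  G: 0 + 1(66.39) = 66.39
  D: 0 + 1(66.39) = 66.39
  B: 186.9 (inert)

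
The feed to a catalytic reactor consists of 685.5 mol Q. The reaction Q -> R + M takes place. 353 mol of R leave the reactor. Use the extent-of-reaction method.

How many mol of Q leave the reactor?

332 mol

For R: n = n₀ + 1ξ → 353 = 0 + 1ξ, giving ξ = 353 mol.
Outlet amounts (n = n₀ + ν ξ):
  Q: 685.5 − 1(353) = 332.5
  R: 0 + 1(353) = 353
  M: 0 + 1(353) = 353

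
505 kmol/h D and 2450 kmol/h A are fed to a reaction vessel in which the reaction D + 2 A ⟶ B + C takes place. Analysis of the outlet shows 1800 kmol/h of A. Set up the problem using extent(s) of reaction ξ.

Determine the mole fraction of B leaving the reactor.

0.124

For A: n = n₀ − 2ξ → 1800 = 2450 − 2ξ, giving ξ = 325 kmol/h.
Outlet amounts (n = n₀ + ν ξ):
  D: 505 − 1(325) = 180
  A: 2450 − 2(325) = 1800
  B: 0 + 1(325) = 325
  C: 0 + 1(325) = 325
Total out = 2630 kmol/h; y_B = 325 / 2630 = 0.1236.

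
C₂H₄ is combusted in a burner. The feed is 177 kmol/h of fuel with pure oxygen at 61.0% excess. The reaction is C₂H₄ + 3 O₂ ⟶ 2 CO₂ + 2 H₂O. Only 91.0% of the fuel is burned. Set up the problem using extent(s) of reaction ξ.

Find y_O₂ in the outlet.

0.36

Stoichiometric O₂ = 3 × 177 = 531 kmol/h; O₂ fed = 531 × 1.610 = 854.9 kmol/h.
Fuel reacted = 0.91 × 177 → ξ = 161.1 kmol/h.
Outlet (n = n₀ + ν ξ):
  C₂H₄: 177 − 1(161.1) = 15.93
  O₂: 854.9 − 3(161.1) = 371.7
  CO₂: 0 + 2(161.1) = 322.1
  H₂O: 0 + 2(161.1) = 322.1
Total out = 1032 kmol/h; y_O₂ = 371.7 / 1032 = 0.3602.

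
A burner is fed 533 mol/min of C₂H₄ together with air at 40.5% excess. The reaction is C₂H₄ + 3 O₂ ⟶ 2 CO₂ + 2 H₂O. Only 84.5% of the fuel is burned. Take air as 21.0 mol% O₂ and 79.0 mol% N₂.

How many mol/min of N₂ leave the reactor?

Stoichiometric O₂ = 3 × 533 = 1599 mol/min; O₂ fed = 1599 × 1.405 = 2247 mol/min.
N₂ fed = 2247 × 79/21 = 8451 mol/min.
Fuel reacted = 0.845 × 533 → ξ = 450.4 mol/min.
Outlet (n = n₀ + ν ξ):
  C₂H₄: 533 − 1(450.4) = 82.62
  O₂: 2247 − 3(450.4) = 895.4
  N₂: 8451 (inert)
  CO₂: 0 + 2(450.4) = 900.8
  H₂O: 0 + 2(450.4) = 900.8

8450 mol/min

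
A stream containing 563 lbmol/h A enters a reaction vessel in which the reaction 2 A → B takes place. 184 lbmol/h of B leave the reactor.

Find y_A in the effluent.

For B: n = n₀ + 1ξ → 184 = 0 + 1ξ, giving ξ = 184 lbmol/h.
Outlet amounts (n = n₀ + ν ξ):
  A: 563 − 2(184) = 195
  B: 0 + 1(184) = 184
Total out = 379 lbmol/h; y_A = 195 / 379 = 0.5145.

0.515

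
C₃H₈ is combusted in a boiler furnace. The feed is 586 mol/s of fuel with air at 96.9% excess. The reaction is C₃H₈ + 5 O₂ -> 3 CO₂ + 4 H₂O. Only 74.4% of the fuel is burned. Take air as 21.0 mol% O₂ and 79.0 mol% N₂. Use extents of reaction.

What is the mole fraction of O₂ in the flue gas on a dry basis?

Stoichiometric O₂ = 5 × 586 = 2930 mol/s; O₂ fed = 2930 × 1.969 = 5769 mol/s.
N₂ fed = 5769 × 79/21 = 21700 mol/s.
Fuel reacted = 0.744 × 586 → ξ = 436 mol/s.
Outlet (n = n₀ + ν ξ):
  C₃H₈: 586 − 1(436) = 150
  O₂: 5769 − 5(436) = 3589
  N₂: 21700 (inert)
  CO₂: 0 + 3(436) = 1308
  H₂O: 0 + 4(436) = 1744
Dry total = 26750 mol/s; y_O₂ (dry) = 3589 / 26750 = 0.1342.

0.134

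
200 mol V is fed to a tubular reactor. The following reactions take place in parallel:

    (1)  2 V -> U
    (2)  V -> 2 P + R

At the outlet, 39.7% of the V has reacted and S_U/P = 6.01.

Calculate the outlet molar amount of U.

Conversion of V: V consumed = 0.397 × 200 = 79.4 mol = 2ξ₁ + 1ξ₂.
Selectivity: 1ξ₁ / (2ξ₂) = 6.01 → ξ₁ = 12.02 ξ₂.
Substitute: (2·12.02 + 1) ξ₂ = 79.4 → ξ₂ = 3.171 mol, ξ₁ = 38.11 mol.
Outlet amounts (n = n₀ + Σ ν·ξ):
  V: 200 − 2(38.11) − 1(3.171) = 120.6
  U: 0 + 1(38.11) = 38.11
  P: 0 + 2(3.171) = 6.342
  R: 0 + 1(3.171) = 3.171

38.1 mol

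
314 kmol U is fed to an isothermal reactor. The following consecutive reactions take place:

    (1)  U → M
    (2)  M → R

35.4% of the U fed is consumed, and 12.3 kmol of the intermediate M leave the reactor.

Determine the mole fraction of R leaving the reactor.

0.315

Conversion of U: U consumed = 1ξ₁ = 0.354 × 314 → ξ₁ = 111.2 kmol.
M balance: n_M = 0 + 1ξ₁ − 1ξ₂ = 12.3 → ξ₂ = (1·111.2 − 12.3)/1 = 98.86 kmol.
Outlet amounts (n = n₀ + Σ ν·ξ):
  U: 314 − 1(111.2) = 202.8
  M: 0 + 1(111.2) − 1(98.86) = 12.3
  R: 0 + 1(98.86) = 98.86
Total out = 314 kmol; y_R = 98.86 / 314 = 0.3148.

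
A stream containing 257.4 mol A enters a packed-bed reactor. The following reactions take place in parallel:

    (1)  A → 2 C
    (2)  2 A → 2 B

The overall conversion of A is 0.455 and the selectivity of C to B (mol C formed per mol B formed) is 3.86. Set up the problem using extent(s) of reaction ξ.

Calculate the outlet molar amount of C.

154 mol

Conversion of A: A consumed = 0.455 × 257.4 = 117.1 mol = 1ξ₁ + 2ξ₂.
Selectivity: 2ξ₁ / (2ξ₂) = 3.86 → ξ₁ = 3.86 ξ₂.
Substitute: (1·3.86 + 2) ξ₂ = 117.1 → ξ₂ = 19.99 mol, ξ₁ = 77.15 mol.
Outlet amounts (n = n₀ + Σ ν·ξ):
  A: 257.4 − 1(77.15) − 2(19.99) = 140.3
  C: 0 + 2(77.15) = 154.3
  B: 0 + 2(19.99) = 39.97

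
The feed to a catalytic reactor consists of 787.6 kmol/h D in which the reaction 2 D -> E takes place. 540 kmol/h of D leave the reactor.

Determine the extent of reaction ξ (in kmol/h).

For D: n = n₀ − 2ξ → 540 = 787.6 − 2ξ, giving ξ = 123.8 kmol/h.
Outlet amounts (n = n₀ + ν ξ):
  D: 787.6 − 2(123.8) = 540
  E: 0 + 1(123.8) = 123.8

ξ = 124 kmol/h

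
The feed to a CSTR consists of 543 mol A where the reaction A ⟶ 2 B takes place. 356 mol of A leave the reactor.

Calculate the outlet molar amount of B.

For A: n = n₀ − 1ξ → 356 = 543 − 1ξ, giving ξ = 187 mol.
Outlet amounts (n = n₀ + ν ξ):
  A: 543 − 1(187) = 356
  B: 0 + 2(187) = 374

374 mol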